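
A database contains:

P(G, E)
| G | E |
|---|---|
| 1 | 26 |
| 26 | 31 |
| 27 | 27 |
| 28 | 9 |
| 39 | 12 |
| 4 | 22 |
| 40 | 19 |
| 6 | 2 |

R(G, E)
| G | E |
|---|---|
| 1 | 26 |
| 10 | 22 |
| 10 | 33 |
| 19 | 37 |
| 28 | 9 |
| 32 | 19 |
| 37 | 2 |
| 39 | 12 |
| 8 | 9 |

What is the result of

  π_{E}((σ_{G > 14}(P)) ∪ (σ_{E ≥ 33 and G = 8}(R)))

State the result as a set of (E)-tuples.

σ[G > 14]: keep tuples satisfying G > 14 → {(26, 31), (27, 27), (28, 9), (39, 12), (40, 19)}
σ[E ≥ 33 and G = 8]: keep tuples satisfying E ≥ 33 and G = 8 → {}
Set union of the two operands is {(26, 31), (27, 27), (28, 9), (39, 12), (40, 19)}.
π_{E} gives {12, 19, 27, 31, 9}.

{12, 19, 27, 31, 9}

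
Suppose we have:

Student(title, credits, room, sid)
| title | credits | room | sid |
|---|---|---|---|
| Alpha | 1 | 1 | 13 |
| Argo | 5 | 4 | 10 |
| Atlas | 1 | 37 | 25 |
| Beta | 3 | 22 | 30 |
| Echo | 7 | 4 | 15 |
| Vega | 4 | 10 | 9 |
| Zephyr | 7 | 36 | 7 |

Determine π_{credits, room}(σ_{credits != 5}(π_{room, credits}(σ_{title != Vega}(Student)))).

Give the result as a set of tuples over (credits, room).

{(1, 1), (1, 37), (3, 22), (7, 36), (7, 4)}

Apply σ_{title != Vega}; surviving tuples: {(Alpha, 1, 1, 13), (Argo, 5, 4, 10), (Atlas, 1, 37, 25), (Beta, 3, 22, 30), (Echo, 7, 4, 15), (Zephyr, 7, 36, 7)}
π[room, credits]: project onto (room, credits) → {(1, 1), (22, 3), (36, 7), (37, 1), (4, 5), (4, 7)}
Apply σ_{credits != 5}; surviving tuples: {(1, 1), (22, 3), (36, 7), (37, 1), (4, 7)}
π[credits, room]: project onto (credits, room) → {(1, 1), (1, 37), (3, 22), (7, 36), (7, 4)}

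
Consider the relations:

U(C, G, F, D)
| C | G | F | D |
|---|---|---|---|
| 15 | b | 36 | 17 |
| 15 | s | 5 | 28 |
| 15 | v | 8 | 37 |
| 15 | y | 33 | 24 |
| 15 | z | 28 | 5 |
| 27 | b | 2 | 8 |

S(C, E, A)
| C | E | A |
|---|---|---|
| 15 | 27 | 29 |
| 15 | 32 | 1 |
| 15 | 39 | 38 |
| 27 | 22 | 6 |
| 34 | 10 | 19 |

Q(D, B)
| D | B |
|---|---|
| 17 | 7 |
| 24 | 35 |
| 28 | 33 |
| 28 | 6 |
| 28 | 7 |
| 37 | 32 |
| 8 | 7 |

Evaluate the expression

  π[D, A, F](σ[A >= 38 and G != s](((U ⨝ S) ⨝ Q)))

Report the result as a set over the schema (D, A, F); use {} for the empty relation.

{(17, 38, 36), (24, 38, 33), (37, 38, 8)}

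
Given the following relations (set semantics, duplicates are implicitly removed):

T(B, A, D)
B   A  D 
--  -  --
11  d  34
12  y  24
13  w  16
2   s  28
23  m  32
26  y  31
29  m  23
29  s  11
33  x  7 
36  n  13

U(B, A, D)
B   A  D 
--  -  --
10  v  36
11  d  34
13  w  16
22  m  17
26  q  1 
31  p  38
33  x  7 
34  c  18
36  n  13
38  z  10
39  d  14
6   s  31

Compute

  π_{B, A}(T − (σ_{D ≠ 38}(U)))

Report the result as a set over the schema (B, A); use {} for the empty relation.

Apply σ_{D ≠ 38}; surviving tuples: {(10, v, 36), (11, d, 34), (13, w, 16), (22, m, 17), (26, q, 1), (33, x, 7), (34, c, 18), (36, n, 13), (38, z, 10), (39, d, 14), (6, s, 31)}
Set difference of the two operands is {(12, y, 24), (2, s, 28), (23, m, 32), (26, y, 31), (29, m, 23), (29, s, 11)}.
π[B, A]: project onto (B, A) → {(12, y), (2, s), (23, m), (26, y), (29, m), (29, s)}

{(12, y), (2, s), (23, m), (26, y), (29, m), (29, s)}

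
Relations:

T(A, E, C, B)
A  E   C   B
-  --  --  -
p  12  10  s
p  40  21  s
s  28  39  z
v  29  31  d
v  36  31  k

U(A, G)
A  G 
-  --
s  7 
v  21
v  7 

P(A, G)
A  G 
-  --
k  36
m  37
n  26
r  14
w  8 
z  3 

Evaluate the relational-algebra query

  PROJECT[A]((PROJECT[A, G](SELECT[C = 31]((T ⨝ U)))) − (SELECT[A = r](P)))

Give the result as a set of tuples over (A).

{v}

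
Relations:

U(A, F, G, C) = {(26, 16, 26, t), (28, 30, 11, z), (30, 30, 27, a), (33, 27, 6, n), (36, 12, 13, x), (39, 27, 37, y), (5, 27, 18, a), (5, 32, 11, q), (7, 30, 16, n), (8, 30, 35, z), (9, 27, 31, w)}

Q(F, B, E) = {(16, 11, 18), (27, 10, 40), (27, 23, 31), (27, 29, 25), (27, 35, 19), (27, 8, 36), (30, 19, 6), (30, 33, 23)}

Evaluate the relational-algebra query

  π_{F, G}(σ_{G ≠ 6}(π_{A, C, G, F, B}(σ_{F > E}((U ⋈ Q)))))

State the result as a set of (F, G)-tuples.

Joining U and Q on F yields {(26, 16, 26, t, 11, 18), (28, 30, 11, z, 19, 6), (28, 30, 11, z, 33, 23), (30, 30, 27, a, 19, 6), (30, 30, 27, a, 33, 23), (33, 27, 6, n, 10, 40), (33, 27, 6, n, 23, 31), (33, 27, 6, n, 29, 25), (33, 27, 6, n, 35, 19), (33, 27, 6, n, 8, 36), (39, 27, 37, y, 10, 40), (39, 27, 37, y, 23, 31), (39, 27, 37, y, 29, 25), (39, 27, 37, y, 35, 19), (39, 27, 37, y, 8, 36), (5, 27, 18, a, 10, 40), (5, 27, 18, a, 23, 31), (5, 27, 18, a, 29, 25), (5, 27, 18, a, 35, 19), (5, 27, 18, a, 8, 36), (7, 30, 16, n, 19, 6), (7, 30, 16, n, 33, 23), (8, 30, 35, z, 19, 6), (8, 30, 35, z, 33, 23), (9, 27, 31, w, 10, 40), (9, 27, 31, w, 23, 31), (9, 27, 31, w, 29, 25), (9, 27, 31, w, 35, 19), (9, 27, 31, w, 8, 36)}.
Selection F > E: {(28, 30, 11, z, 19, 6), (28, 30, 11, z, 33, 23), (30, 30, 27, a, 19, 6), (30, 30, 27, a, 33, 23), (33, 27, 6, n, 29, 25), (33, 27, 6, n, 35, 19), (39, 27, 37, y, 29, 25), (39, 27, 37, y, 35, 19), (5, 27, 18, a, 29, 25), (5, 27, 18, a, 35, 19), (7, 30, 16, n, 19, 6), (7, 30, 16, n, 33, 23), (8, 30, 35, z, 19, 6), (8, 30, 35, z, 33, 23), (9, 27, 31, w, 29, 25), (9, 27, 31, w, 35, 19)}
π[A, C, G, F, B]: project onto (A, C, G, F, B) → {(28, z, 11, 30, 19), (28, z, 11, 30, 33), (30, a, 27, 30, 19), (30, a, 27, 30, 33), (33, n, 6, 27, 29), (33, n, 6, 27, 35), (39, y, 37, 27, 29), (39, y, 37, 27, 35), (5, a, 18, 27, 29), (5, a, 18, 27, 35), (7, n, 16, 30, 19), (7, n, 16, 30, 33), (8, z, 35, 30, 19), (8, z, 35, 30, 33), (9, w, 31, 27, 29), (9, w, 31, 27, 35)}
Selection G ≠ 6: {(28, z, 11, 30, 19), (28, z, 11, 30, 33), (30, a, 27, 30, 19), (30, a, 27, 30, 33), (39, y, 37, 27, 29), (39, y, 37, 27, 35), (5, a, 18, 27, 29), (5, a, 18, 27, 35), (7, n, 16, 30, 19), (7, n, 16, 30, 33), (8, z, 35, 30, 19), (8, z, 35, 30, 33), (9, w, 31, 27, 29), (9, w, 31, 27, 35)}
π[F, G]: project onto (F, G) (7 duplicate(s) eliminated) → {(27, 18), (27, 31), (27, 37), (30, 11), (30, 16), (30, 27), (30, 35)}

{(27, 18), (27, 31), (27, 37), (30, 11), (30, 16), (30, 27), (30, 35)}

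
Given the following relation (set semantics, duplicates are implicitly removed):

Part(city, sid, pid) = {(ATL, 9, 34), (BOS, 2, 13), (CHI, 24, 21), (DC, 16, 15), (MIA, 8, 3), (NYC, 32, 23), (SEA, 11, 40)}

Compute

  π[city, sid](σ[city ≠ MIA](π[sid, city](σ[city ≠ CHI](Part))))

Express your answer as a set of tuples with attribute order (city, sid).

{(ATL, 9), (BOS, 2), (DC, 16), (NYC, 32), (SEA, 11)}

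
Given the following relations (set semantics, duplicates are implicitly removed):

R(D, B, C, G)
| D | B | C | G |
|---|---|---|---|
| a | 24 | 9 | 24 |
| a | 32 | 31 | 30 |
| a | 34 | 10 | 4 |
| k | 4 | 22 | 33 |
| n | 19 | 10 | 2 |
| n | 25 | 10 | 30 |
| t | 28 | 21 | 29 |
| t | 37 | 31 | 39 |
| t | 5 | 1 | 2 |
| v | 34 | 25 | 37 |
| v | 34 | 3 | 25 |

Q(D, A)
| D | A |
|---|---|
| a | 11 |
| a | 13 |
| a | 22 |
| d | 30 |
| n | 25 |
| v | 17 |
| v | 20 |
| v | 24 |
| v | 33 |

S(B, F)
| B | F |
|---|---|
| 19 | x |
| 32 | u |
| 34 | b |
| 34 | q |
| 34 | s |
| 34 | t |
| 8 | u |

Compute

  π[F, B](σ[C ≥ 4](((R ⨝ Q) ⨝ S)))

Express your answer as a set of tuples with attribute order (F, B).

{(b, 34), (q, 34), (s, 34), (t, 34), (u, 32), (x, 19)}

Natural join on D: {(a, 24, 9, 24, 11), (a, 24, 9, 24, 13), (a, 24, 9, 24, 22), (a, 32, 31, 30, 11), (a, 32, 31, 30, 13), (a, 32, 31, 30, 22), (a, 34, 10, 4, 11), (a, 34, 10, 4, 13), (a, 34, 10, 4, 22), (n, 19, 10, 2, 25), (n, 25, 10, 30, 25), (v, 34, 25, 37, 17), (v, 34, 25, 37, 20), (v, 34, 25, 37, 24), (v, 34, 25, 37, 33), (v, 34, 3, 25, 17), (v, 34, 3, 25, 20), (v, 34, 3, 25, 24), (v, 34, 3, 25, 33)}
Natural join on B: {(a, 32, 31, 30, 11, u), (a, 32, 31, 30, 13, u), (a, 32, 31, 30, 22, u), (a, 34, 10, 4, 11, b), (a, 34, 10, 4, 11, q), (a, 34, 10, 4, 11, s), (a, 34, 10, 4, 11, t), (a, 34, 10, 4, 13, b), (a, 34, 10, 4, 13, q), (a, 34, 10, 4, 13, s), (a, 34, 10, 4, 13, t), (a, 34, 10, 4, 22, b), (a, 34, 10, 4, 22, q), (a, 34, 10, 4, 22, s), (a, 34, 10, 4, 22, t), (n, 19, 10, 2, 25, x), (v, 34, 25, 37, 17, b), (v, 34, 25, 37, 17, q), (v, 34, 25, 37, 17, s), (v, 34, 25, 37, 17, t), (v, 34, 25, 37, 20, b), (v, 34, 25, 37, 20, q), (v, 34, 25, 37, 20, s), (v, 34, 25, 37, 20, t), (v, 34, 25, 37, 24, b), (v, 34, 25, 37, 24, q), (v, 34, 25, 37, 24, s), (v, 34, 25, 37, 24, t), (v, 34, 25, 37, 33, b), (v, 34, 25, 37, 33, q), (v, 34, 25, 37, 33, s), (v, 34, 25, 37, 33, t), (v, 34, 3, 25, 17, b), (v, 34, 3, 25, 17, q), (v, 34, 3, 25, 17, s), (v, 34, 3, 25, 17, t), (v, 34, 3, 25, 20, b), (v, 34, 3, 25, 20, q), (v, 34, 3, 25, 20, s), (v, 34, 3, 25, 20, t), (v, 34, 3, 25, 24, b), (v, 34, 3, 25, 24, q), (v, 34, 3, 25, 24, s), (v, 34, 3, 25, 24, t), (v, 34, 3, 25, 33, b), (v, 34, 3, 25, 33, q), (v, 34, 3, 25, 33, s), (v, 34, 3, 25, 33, t)}
Filtering on C ≥ 4 leaves {(a, 32, 31, 30, 11, u), (a, 32, 31, 30, 13, u), (a, 32, 31, 30, 22, u), (a, 34, 10, 4, 11, b), (a, 34, 10, 4, 11, q), (a, 34, 10, 4, 11, s), (a, 34, 10, 4, 11, t), (a, 34, 10, 4, 13, b), (a, 34, 10, 4, 13, q), (a, 34, 10, 4, 13, s), (a, 34, 10, 4, 13, t), (a, 34, 10, 4, 22, b), (a, 34, 10, 4, 22, q), (a, 34, 10, 4, 22, s), (a, 34, 10, 4, 22, t), (n, 19, 10, 2, 25, x), (v, 34, 25, 37, 17, b), (v, 34, 25, 37, 17, q), (v, 34, 25, 37, 17, s), (v, 34, 25, 37, 17, t), (v, 34, 25, 37, 20, b), (v, 34, 25, 37, 20, q), (v, 34, 25, 37, 20, s), (v, 34, 25, 37, 20, t), (v, 34, 25, 37, 24, b), (v, 34, 25, 37, 24, q), (v, 34, 25, 37, 24, s), (v, 34, 25, 37, 24, t), (v, 34, 25, 37, 33, b), (v, 34, 25, 37, 33, q), (v, 34, 25, 37, 33, s), (v, 34, 25, 37, 33, t)}.
π_{F, B} gives {(b, 34), (q, 34), (s, 34), (t, 34), (u, 32), (x, 19)} (26 duplicate(s) eliminated).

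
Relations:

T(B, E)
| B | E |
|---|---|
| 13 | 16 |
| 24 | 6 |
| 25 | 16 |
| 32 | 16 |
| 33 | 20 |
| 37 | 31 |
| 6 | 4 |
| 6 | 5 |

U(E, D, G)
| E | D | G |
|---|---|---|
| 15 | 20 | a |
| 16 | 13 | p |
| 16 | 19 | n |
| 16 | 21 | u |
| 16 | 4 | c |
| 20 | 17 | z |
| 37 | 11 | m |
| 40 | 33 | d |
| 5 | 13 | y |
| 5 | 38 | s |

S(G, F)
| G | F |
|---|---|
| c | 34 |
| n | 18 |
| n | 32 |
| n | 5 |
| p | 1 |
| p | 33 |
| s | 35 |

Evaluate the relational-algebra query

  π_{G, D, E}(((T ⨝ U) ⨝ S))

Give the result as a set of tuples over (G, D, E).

T ⋈ U (natural join on E): {(13, 16, 13, p), (13, 16, 19, n), (13, 16, 21, u), (13, 16, 4, c), (25, 16, 13, p), (25, 16, 19, n), (25, 16, 21, u), (25, 16, 4, c), (32, 16, 13, p), (32, 16, 19, n), (32, 16, 21, u), (32, 16, 4, c), (33, 20, 17, z), (6, 5, 13, y), (6, 5, 38, s)}
(T ⨝ U) ⋈ S (natural join on G): {(13, 16, 13, p, 1), (13, 16, 13, p, 33), (13, 16, 19, n, 18), (13, 16, 19, n, 32), (13, 16, 19, n, 5), (13, 16, 4, c, 34), (25, 16, 13, p, 1), (25, 16, 13, p, 33), (25, 16, 19, n, 18), (25, 16, 19, n, 32), (25, 16, 19, n, 5), (25, 16, 4, c, 34), (32, 16, 13, p, 1), (32, 16, 13, p, 33), (32, 16, 19, n, 18), (32, 16, 19, n, 32), (32, 16, 19, n, 5), (32, 16, 4, c, 34), (6, 5, 38, s, 35)}
Keep only column(s) G, D, E (15 duplicate(s) eliminated): {(c, 4, 16), (n, 19, 16), (p, 13, 16), (s, 38, 5)}

{(c, 4, 16), (n, 19, 16), (p, 13, 16), (s, 38, 5)}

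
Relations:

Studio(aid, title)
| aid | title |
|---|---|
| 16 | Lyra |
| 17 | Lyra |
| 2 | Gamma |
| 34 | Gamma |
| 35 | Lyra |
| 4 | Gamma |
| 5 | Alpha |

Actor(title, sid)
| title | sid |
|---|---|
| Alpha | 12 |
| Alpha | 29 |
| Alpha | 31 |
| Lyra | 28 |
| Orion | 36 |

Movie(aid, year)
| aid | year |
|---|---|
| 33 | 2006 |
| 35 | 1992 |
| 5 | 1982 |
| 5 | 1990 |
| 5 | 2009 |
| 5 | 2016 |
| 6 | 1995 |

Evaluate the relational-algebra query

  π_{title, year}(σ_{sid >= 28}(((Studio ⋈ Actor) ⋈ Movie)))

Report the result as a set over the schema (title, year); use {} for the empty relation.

{(Alpha, 1982), (Alpha, 1990), (Alpha, 2009), (Alpha, 2016), (Lyra, 1992)}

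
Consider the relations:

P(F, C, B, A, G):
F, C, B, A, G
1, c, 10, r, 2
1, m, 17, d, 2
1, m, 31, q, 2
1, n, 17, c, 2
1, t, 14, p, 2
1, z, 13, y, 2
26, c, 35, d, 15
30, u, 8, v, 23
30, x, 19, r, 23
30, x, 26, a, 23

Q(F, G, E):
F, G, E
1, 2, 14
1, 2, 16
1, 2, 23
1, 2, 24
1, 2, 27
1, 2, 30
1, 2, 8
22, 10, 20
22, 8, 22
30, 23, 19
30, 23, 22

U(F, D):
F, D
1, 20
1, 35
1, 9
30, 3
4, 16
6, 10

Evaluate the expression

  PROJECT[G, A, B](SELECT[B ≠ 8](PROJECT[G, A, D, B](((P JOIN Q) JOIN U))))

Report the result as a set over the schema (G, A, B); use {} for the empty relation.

{(2, c, 17), (2, d, 17), (2, p, 14), (2, q, 31), (2, r, 10), (2, y, 13), (23, a, 26), (23, r, 19)}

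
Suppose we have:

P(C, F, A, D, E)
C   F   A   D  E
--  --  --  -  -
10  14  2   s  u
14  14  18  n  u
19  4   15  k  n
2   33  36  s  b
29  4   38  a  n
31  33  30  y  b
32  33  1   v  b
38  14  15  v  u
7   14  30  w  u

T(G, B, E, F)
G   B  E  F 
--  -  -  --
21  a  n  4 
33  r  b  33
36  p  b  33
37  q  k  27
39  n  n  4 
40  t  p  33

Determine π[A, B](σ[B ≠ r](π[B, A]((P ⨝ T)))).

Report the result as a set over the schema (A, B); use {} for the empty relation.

{(1, p), (15, a), (15, n), (30, p), (36, p), (38, a), (38, n)}

P ⋈ T (natural join on F, E): {(19, 4, 15, k, n, 21, a), (19, 4, 15, k, n, 39, n), (2, 33, 36, s, b, 33, r), (2, 33, 36, s, b, 36, p), (29, 4, 38, a, n, 21, a), (29, 4, 38, a, n, 39, n), (31, 33, 30, y, b, 33, r), (31, 33, 30, y, b, 36, p), (32, 33, 1, v, b, 33, r), (32, 33, 1, v, b, 36, p)}
Projecting to B, A: {(a, 15), (a, 38), (n, 15), (n, 38), (p, 1), (p, 30), (p, 36), (r, 1), (r, 30), (r, 36)}
Apply σ_{B ≠ r}; surviving tuples: {(a, 15), (a, 38), (n, 15), (n, 38), (p, 1), (p, 30), (p, 36)}
Projecting to A, B: {(1, p), (15, a), (15, n), (30, p), (36, p), (38, a), (38, n)}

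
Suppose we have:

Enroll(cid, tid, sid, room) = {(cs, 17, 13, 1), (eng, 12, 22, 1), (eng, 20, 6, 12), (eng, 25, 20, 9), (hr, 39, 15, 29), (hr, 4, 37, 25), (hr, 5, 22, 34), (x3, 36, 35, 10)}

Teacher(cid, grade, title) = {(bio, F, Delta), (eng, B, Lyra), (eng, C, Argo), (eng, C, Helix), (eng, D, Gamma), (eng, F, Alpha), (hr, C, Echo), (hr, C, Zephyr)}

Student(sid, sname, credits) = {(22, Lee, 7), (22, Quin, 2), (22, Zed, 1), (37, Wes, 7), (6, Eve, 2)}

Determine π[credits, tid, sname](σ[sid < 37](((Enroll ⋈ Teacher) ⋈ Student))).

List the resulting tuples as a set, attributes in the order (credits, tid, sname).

{(1, 12, Zed), (1, 5, Zed), (2, 12, Quin), (2, 20, Eve), (2, 5, Quin), (7, 12, Lee), (7, 5, Lee)}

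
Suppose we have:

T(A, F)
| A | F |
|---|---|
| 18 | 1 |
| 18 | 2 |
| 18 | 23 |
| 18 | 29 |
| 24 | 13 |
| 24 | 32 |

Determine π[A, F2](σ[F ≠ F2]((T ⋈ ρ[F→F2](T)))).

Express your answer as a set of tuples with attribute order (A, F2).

{(18, 1), (18, 2), (18, 23), (18, 29), (24, 13), (24, 32)}

ρ[F→F2]: schema becomes (A, F2); tuples unchanged.
T ⋈ ρ[F→F2](T) (natural join on A): {(18, 1, 1), (18, 1, 2), (18, 1, 23), (18, 1, 29), (18, 2, 1), (18, 2, 2), (18, 2, 23), (18, 2, 29), (18, 23, 1), (18, 23, 2), (18, 23, 23), (18, 23, 29), (18, 29, 1), (18, 29, 2), (18, 29, 23), (18, 29, 29), (24, 13, 13), (24, 13, 32), (24, 32, 13), (24, 32, 32)}
σ[F ≠ F2]: keep tuples satisfying F ≠ F2 → {(18, 1, 2), (18, 1, 23), (18, 1, 29), (18, 2, 1), (18, 2, 23), (18, 2, 29), (18, 23, 1), (18, 23, 2), (18, 23, 29), (18, 29, 1), (18, 29, 2), (18, 29, 23), (24, 13, 32), (24, 32, 13)}
Keep only column(s) A, F2 (8 duplicate(s) eliminated): {(18, 1), (18, 2), (18, 23), (18, 29), (24, 13), (24, 32)}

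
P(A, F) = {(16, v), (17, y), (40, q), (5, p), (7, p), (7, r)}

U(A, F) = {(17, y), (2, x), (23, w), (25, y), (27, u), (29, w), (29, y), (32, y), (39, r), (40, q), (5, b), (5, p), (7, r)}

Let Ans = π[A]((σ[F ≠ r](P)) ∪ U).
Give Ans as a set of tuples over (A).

{16, 17, 2, 23, 25, 27, 29, 32, 39, 40, 5, 7}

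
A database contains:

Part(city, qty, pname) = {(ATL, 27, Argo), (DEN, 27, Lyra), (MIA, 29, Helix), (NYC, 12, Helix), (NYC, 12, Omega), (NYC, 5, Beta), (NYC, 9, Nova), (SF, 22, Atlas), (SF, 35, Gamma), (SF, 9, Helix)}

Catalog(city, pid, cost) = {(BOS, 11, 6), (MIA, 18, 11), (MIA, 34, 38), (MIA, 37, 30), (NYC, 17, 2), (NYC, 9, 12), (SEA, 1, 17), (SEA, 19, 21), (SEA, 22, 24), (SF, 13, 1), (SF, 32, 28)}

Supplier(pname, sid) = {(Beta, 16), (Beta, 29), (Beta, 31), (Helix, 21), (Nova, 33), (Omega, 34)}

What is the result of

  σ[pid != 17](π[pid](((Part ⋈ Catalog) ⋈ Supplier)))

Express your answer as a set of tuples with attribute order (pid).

{13, 18, 32, 34, 37, 9}

Joining Part and Catalog on city yields {(MIA, 29, Helix, 18, 11), (MIA, 29, Helix, 34, 38), (MIA, 29, Helix, 37, 30), (NYC, 12, Helix, 17, 2), (NYC, 12, Helix, 9, 12), (NYC, 12, Omega, 17, 2), (NYC, 12, Omega, 9, 12), (NYC, 5, Beta, 17, 2), (NYC, 5, Beta, 9, 12), (NYC, 9, Nova, 17, 2), (NYC, 9, Nova, 9, 12), (SF, 22, Atlas, 13, 1), (SF, 22, Atlas, 32, 28), (SF, 35, Gamma, 13, 1), (SF, 35, Gamma, 32, 28), (SF, 9, Helix, 13, 1), (SF, 9, Helix, 32, 28)}.
Joining (Part ⋈ Catalog) and Supplier on pname yields {(MIA, 29, Helix, 18, 11, 21), (MIA, 29, Helix, 34, 38, 21), (MIA, 29, Helix, 37, 30, 21), (NYC, 12, Helix, 17, 2, 21), (NYC, 12, Helix, 9, 12, 21), (NYC, 12, Omega, 17, 2, 34), (NYC, 12, Omega, 9, 12, 34), (NYC, 5, Beta, 17, 2, 16), (NYC, 5, Beta, 17, 2, 29), (NYC, 5, Beta, 17, 2, 31), (NYC, 5, Beta, 9, 12, 16), (NYC, 5, Beta, 9, 12, 29), (NYC, 5, Beta, 9, 12, 31), (NYC, 9, Nova, 17, 2, 33), (NYC, 9, Nova, 9, 12, 33), (SF, 9, Helix, 13, 1, 21), (SF, 9, Helix, 32, 28, 21)}.
π[pid]: project onto (pid) (10 duplicate(s) eliminated) → {13, 17, 18, 32, 34, 37, 9}
Filtering on pid != 17 leaves {13, 18, 32, 34, 37, 9}.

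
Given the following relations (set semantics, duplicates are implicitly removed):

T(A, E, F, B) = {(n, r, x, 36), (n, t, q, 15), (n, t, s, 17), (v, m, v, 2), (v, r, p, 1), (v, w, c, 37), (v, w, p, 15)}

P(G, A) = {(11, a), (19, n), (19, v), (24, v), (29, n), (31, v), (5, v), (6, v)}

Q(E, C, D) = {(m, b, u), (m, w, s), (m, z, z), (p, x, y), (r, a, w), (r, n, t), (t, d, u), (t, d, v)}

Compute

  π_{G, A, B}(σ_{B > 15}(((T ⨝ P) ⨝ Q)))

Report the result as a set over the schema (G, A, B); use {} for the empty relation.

Joining T and P on A yields {(n, r, x, 36, 19), (n, r, x, 36, 29), (n, t, q, 15, 19), (n, t, q, 15, 29), (n, t, s, 17, 19), (n, t, s, 17, 29), (v, m, v, 2, 19), (v, m, v, 2, 24), (v, m, v, 2, 31), (v, m, v, 2, 5), (v, m, v, 2, 6), (v, r, p, 1, 19), (v, r, p, 1, 24), (v, r, p, 1, 31), (v, r, p, 1, 5), (v, r, p, 1, 6), (v, w, c, 37, 19), (v, w, c, 37, 24), (v, w, c, 37, 31), (v, w, c, 37, 5), (v, w, c, 37, 6), (v, w, p, 15, 19), (v, w, p, 15, 24), (v, w, p, 15, 31), (v, w, p, 15, 5), (v, w, p, 15, 6)}.
Joining (T ⨝ P) and Q on E yields {(n, r, x, 36, 19, a, w), (n, r, x, 36, 19, n, t), (n, r, x, 36, 29, a, w), (n, r, x, 36, 29, n, t), (n, t, q, 15, 19, d, u), (n, t, q, 15, 19, d, v), (n, t, q, 15, 29, d, u), (n, t, q, 15, 29, d, v), (n, t, s, 17, 19, d, u), (n, t, s, 17, 19, d, v), (n, t, s, 17, 29, d, u), (n, t, s, 17, 29, d, v), (v, m, v, 2, 19, b, u), (v, m, v, 2, 19, w, s), (v, m, v, 2, 19, z, z), (v, m, v, 2, 24, b, u), (v, m, v, 2, 24, w, s), (v, m, v, 2, 24, z, z), (v, m, v, 2, 31, b, u), (v, m, v, 2, 31, w, s), (v, m, v, 2, 31, z, z), (v, m, v, 2, 5, b, u), (v, m, v, 2, 5, w, s), (v, m, v, 2, 5, z, z), (v, m, v, 2, 6, b, u), (v, m, v, 2, 6, w, s), (v, m, v, 2, 6, z, z), (v, r, p, 1, 19, a, w), (v, r, p, 1, 19, n, t), (v, r, p, 1, 24, a, w), (v, r, p, 1, 24, n, t), (v, r, p, 1, 31, a, w), (v, r, p, 1, 31, n, t), (v, r, p, 1, 5, a, w), (v, r, p, 1, 5, n, t), (v, r, p, 1, 6, a, w), (v, r, p, 1, 6, n, t)}.
σ[B > 15]: keep tuples satisfying B > 15 → {(n, r, x, 36, 19, a, w), (n, r, x, 36, 19, n, t), (n, r, x, 36, 29, a, w), (n, r, x, 36, 29, n, t), (n, t, s, 17, 19, d, u), (n, t, s, 17, 19, d, v), (n, t, s, 17, 29, d, u), (n, t, s, 17, 29, d, v)}
Projecting to G, A, B (4 duplicate(s) eliminated): {(19, n, 17), (19, n, 36), (29, n, 17), (29, n, 36)}

{(19, n, 17), (19, n, 36), (29, n, 17), (29, n, 36)}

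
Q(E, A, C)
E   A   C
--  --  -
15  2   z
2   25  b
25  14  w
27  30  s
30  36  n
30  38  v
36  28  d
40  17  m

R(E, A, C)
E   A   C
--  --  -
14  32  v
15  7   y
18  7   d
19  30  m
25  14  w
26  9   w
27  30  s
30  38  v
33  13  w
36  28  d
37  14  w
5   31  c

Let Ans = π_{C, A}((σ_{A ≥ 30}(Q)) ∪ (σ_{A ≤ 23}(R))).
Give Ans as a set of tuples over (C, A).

Apply σ_{A ≥ 30}; surviving tuples: {(27, 30, s), (30, 36, n), (30, 38, v)}
Apply σ_{A ≤ 23}; surviving tuples: {(15, 7, y), (18, 7, d), (25, 14, w), (26, 9, w), (33, 13, w), (37, 14, w)}
Taking the union: {(15, 7, y), (18, 7, d), (25, 14, w), (26, 9, w), (27, 30, s), (30, 36, n), (30, 38, v), (33, 13, w), (37, 14, w)}
Projecting to C, A (1 duplicate(s) eliminated): {(d, 7), (n, 36), (s, 30), (v, 38), (w, 13), (w, 14), (w, 9), (y, 7)}

{(d, 7), (n, 36), (s, 30), (v, 38), (w, 13), (w, 14), (w, 9), (y, 7)}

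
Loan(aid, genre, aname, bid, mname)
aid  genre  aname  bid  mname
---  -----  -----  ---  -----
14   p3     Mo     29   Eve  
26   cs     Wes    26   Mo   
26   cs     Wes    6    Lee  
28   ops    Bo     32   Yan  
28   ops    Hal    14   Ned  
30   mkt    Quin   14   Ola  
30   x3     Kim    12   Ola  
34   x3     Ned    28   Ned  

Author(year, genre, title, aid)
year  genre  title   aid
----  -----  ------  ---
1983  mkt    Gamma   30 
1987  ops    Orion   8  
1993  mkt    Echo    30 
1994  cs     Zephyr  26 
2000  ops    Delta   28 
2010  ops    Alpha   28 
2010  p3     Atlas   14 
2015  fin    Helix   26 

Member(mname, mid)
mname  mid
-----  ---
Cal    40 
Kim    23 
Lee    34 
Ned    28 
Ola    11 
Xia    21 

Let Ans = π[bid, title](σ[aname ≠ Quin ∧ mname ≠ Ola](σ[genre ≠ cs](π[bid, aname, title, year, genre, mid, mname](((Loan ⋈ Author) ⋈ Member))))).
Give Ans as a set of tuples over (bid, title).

{(14, Alpha), (14, Delta)}

Joining Loan and Author on aid, genre yields {(14, p3, Mo, 29, Eve, 2010, Atlas), (26, cs, Wes, 26, Mo, 1994, Zephyr), (26, cs, Wes, 6, Lee, 1994, Zephyr), (28, ops, Bo, 32, Yan, 2000, Delta), (28, ops, Bo, 32, Yan, 2010, Alpha), (28, ops, Hal, 14, Ned, 2000, Delta), (28, ops, Hal, 14, Ned, 2010, Alpha), (30, mkt, Quin, 14, Ola, 1983, Gamma), (30, mkt, Quin, 14, Ola, 1993, Echo)}.
Joining (Loan ⋈ Author) and Member on mname yields {(26, cs, Wes, 6, Lee, 1994, Zephyr, 34), (28, ops, Hal, 14, Ned, 2000, Delta, 28), (28, ops, Hal, 14, Ned, 2010, Alpha, 28), (30, mkt, Quin, 14, Ola, 1983, Gamma, 11), (30, mkt, Quin, 14, Ola, 1993, Echo, 11)}.
Projecting to bid, aname, title, year, genre, mid, mname: {(14, Hal, Alpha, 2010, ops, 28, Ned), (14, Hal, Delta, 2000, ops, 28, Ned), (14, Quin, Echo, 1993, mkt, 11, Ola), (14, Quin, Gamma, 1983, mkt, 11, Ola), (6, Wes, Zephyr, 1994, cs, 34, Lee)}
Apply σ_{genre ≠ cs}; surviving tuples: {(14, Hal, Alpha, 2010, ops, 28, Ned), (14, Hal, Delta, 2000, ops, 28, Ned), (14, Quin, Echo, 1993, mkt, 11, Ola), (14, Quin, Gamma, 1983, mkt, 11, Ola)}
Apply σ_{aname ≠ Quin ∧ mname ≠ Ola}; surviving tuples: {(14, Hal, Alpha, 2010, ops, 28, Ned), (14, Hal, Delta, 2000, ops, 28, Ned)}
Projecting to bid, title: {(14, Alpha), (14, Delta)}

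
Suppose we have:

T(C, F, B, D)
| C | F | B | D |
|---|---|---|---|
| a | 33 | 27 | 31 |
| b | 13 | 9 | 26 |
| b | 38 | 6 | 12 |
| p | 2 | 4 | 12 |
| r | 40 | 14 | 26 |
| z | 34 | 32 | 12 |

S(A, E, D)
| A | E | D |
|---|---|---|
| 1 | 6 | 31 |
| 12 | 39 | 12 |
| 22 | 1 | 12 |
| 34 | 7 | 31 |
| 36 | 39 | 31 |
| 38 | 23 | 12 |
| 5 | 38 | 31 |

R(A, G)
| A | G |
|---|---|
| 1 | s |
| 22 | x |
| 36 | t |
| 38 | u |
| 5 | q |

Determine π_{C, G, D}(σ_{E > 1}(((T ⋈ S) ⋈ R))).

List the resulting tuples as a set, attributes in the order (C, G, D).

T ⋈ S (natural join on D): {(a, 33, 27, 31, 1, 6), (a, 33, 27, 31, 34, 7), (a, 33, 27, 31, 36, 39), (a, 33, 27, 31, 5, 38), (b, 38, 6, 12, 12, 39), (b, 38, 6, 12, 22, 1), (b, 38, 6, 12, 38, 23), (p, 2, 4, 12, 12, 39), (p, 2, 4, 12, 22, 1), (p, 2, 4, 12, 38, 23), (z, 34, 32, 12, 12, 39), (z, 34, 32, 12, 22, 1), (z, 34, 32, 12, 38, 23)}
(T ⋈ S) ⋈ R (natural join on A): {(a, 33, 27, 31, 1, 6, s), (a, 33, 27, 31, 36, 39, t), (a, 33, 27, 31, 5, 38, q), (b, 38, 6, 12, 22, 1, x), (b, 38, 6, 12, 38, 23, u), (p, 2, 4, 12, 22, 1, x), (p, 2, 4, 12, 38, 23, u), (z, 34, 32, 12, 22, 1, x), (z, 34, 32, 12, 38, 23, u)}
Selection E > 1: {(a, 33, 27, 31, 1, 6, s), (a, 33, 27, 31, 36, 39, t), (a, 33, 27, 31, 5, 38, q), (b, 38, 6, 12, 38, 23, u), (p, 2, 4, 12, 38, 23, u), (z, 34, 32, 12, 38, 23, u)}
π[C, G, D]: project onto (C, G, D) → {(a, q, 31), (a, s, 31), (a, t, 31), (b, u, 12), (p, u, 12), (z, u, 12)}

{(a, q, 31), (a, s, 31), (a, t, 31), (b, u, 12), (p, u, 12), (z, u, 12)}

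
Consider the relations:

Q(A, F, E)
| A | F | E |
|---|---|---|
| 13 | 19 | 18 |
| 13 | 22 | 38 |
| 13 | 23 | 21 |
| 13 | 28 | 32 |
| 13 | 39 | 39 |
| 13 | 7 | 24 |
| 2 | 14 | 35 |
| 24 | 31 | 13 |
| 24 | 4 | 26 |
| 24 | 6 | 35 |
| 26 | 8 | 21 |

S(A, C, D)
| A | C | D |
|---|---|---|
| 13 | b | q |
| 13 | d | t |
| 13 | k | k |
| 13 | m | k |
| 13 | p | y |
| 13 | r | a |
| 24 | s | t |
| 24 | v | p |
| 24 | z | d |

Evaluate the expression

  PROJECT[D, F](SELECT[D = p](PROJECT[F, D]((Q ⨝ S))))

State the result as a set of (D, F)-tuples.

Natural join on A: {(13, 19, 18, b, q), (13, 19, 18, d, t), (13, 19, 18, k, k), (13, 19, 18, m, k), (13, 19, 18, p, y), (13, 19, 18, r, a), (13, 22, 38, b, q), (13, 22, 38, d, t), (13, 22, 38, k, k), (13, 22, 38, m, k), (13, 22, 38, p, y), (13, 22, 38, r, a), (13, 23, 21, b, q), (13, 23, 21, d, t), (13, 23, 21, k, k), (13, 23, 21, m, k), (13, 23, 21, p, y), (13, 23, 21, r, a), (13, 28, 32, b, q), (13, 28, 32, d, t), (13, 28, 32, k, k), (13, 28, 32, m, k), (13, 28, 32, p, y), (13, 28, 32, r, a), (13, 39, 39, b, q), (13, 39, 39, d, t), (13, 39, 39, k, k), (13, 39, 39, m, k), (13, 39, 39, p, y), (13, 39, 39, r, a), (13, 7, 24, b, q), (13, 7, 24, d, t), (13, 7, 24, k, k), (13, 7, 24, m, k), (13, 7, 24, p, y), (13, 7, 24, r, a), (24, 31, 13, s, t), (24, 31, 13, v, p), (24, 31, 13, z, d), (24, 4, 26, s, t), (24, 4, 26, v, p), (24, 4, 26, z, d), (24, 6, 35, s, t), (24, 6, 35, v, p), (24, 6, 35, z, d)}
π[F, D]: project onto (F, D) (6 duplicate(s) eliminated) → {(19, a), (19, k), (19, q), (19, t), (19, y), (22, a), (22, k), (22, q), (22, t), (22, y), (23, a), (23, k), (23, q), (23, t), (23, y), (28, a), (28, k), (28, q), (28, t), (28, y), (31, d), (31, p), (31, t), (39, a), (39, k), (39, q), (39, t), (39, y), (4, d), (4, p), (4, t), (6, d), (6, p), (6, t), (7, a), (7, k), (7, q), (7, t), (7, y)}
σ[D = p]: keep tuples satisfying D = p → {(31, p), (4, p), (6, p)}
π[D, F]: project onto (D, F) → {(p, 31), (p, 4), (p, 6)}

{(p, 31), (p, 4), (p, 6)}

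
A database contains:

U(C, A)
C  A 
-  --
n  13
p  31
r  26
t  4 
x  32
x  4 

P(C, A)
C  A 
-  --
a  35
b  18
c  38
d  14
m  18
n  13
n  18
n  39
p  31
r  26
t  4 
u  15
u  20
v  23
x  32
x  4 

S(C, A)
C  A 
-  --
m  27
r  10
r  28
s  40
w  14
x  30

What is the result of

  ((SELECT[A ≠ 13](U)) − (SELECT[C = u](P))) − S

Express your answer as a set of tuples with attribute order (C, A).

Filtering on A ≠ 13 leaves {(p, 31), (r, 26), (t, 4), (x, 32), (x, 4)}.
Filtering on C = u leaves {(u, 15), (u, 20)}.
Set difference of the two operands is {(p, 31), (r, 26), (t, 4), (x, 32), (x, 4)}.
Set difference of the two operands is {(p, 31), (r, 26), (t, 4), (x, 32), (x, 4)}.

{(p, 31), (r, 26), (t, 4), (x, 32), (x, 4)}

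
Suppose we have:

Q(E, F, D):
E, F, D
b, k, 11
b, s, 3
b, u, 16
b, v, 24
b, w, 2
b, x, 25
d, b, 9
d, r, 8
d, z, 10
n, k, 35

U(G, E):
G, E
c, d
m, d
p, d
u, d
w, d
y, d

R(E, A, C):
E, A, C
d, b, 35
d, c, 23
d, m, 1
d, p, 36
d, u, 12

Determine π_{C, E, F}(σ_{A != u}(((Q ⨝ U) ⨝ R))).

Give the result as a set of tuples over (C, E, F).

{(1, d, b), (1, d, r), (1, d, z), (23, d, b), (23, d, r), (23, d, z), (35, d, b), (35, d, r), (35, d, z), (36, d, b), (36, d, r), (36, d, z)}

Natural join on E: {(d, b, 9, c), (d, b, 9, m), (d, b, 9, p), (d, b, 9, u), (d, b, 9, w), (d, b, 9, y), (d, r, 8, c), (d, r, 8, m), (d, r, 8, p), (d, r, 8, u), (d, r, 8, w), (d, r, 8, y), (d, z, 10, c), (d, z, 10, m), (d, z, 10, p), (d, z, 10, u), (d, z, 10, w), (d, z, 10, y)}
Natural join on E: {(d, b, 9, c, b, 35), (d, b, 9, c, c, 23), (d, b, 9, c, m, 1), (d, b, 9, c, p, 36), (d, b, 9, c, u, 12), (d, b, 9, m, b, 35), (d, b, 9, m, c, 23), (d, b, 9, m, m, 1), (d, b, 9, m, p, 36), (d, b, 9, m, u, 12), (d, b, 9, p, b, 35), (d, b, 9, p, c, 23), (d, b, 9, p, m, 1), (d, b, 9, p, p, 36), (d, b, 9, p, u, 12), (d, b, 9, u, b, 35), (d, b, 9, u, c, 23), (d, b, 9, u, m, 1), (d, b, 9, u, p, 36), (d, b, 9, u, u, 12), (d, b, 9, w, b, 35), (d, b, 9, w, c, 23), (d, b, 9, w, m, 1), (d, b, 9, w, p, 36), (d, b, 9, w, u, 12), (d, b, 9, y, b, 35), (d, b, 9, y, c, 23), (d, b, 9, y, m, 1), (d, b, 9, y, p, 36), (d, b, 9, y, u, 12), (d, r, 8, c, b, 35), (d, r, 8, c, c, 23), (d, r, 8, c, m, 1), (d, r, 8, c, p, 36), (d, r, 8, c, u, 12), (d, r, 8, m, b, 35), (d, r, 8, m, c, 23), (d, r, 8, m, m, 1), (d, r, 8, m, p, 36), (d, r, 8, m, u, 12), (d, r, 8, p, b, 35), (d, r, 8, p, c, 23), (d, r, 8, p, m, 1), (d, r, 8, p, p, 36), (d, r, 8, p, u, 12), (d, r, 8, u, b, 35), (d, r, 8, u, c, 23), (d, r, 8, u, m, 1), (d, r, 8, u, p, 36), (d, r, 8, u, u, 12), (d, r, 8, w, b, 35), (d, r, 8, w, c, 23), (d, r, 8, w, m, 1), (d, r, 8, w, p, 36), (d, r, 8, w, u, 12), (d, r, 8, y, b, 35), (d, r, 8, y, c, 23), (d, r, 8, y, m, 1), (d, r, 8, y, p, 36), (d, r, 8, y, u, 12), (d, z, 10, c, b, 35), (d, z, 10, c, c, 23), (d, z, 10, c, m, 1), (d, z, 10, c, p, 36), (d, z, 10, c, u, 12), (d, z, 10, m, b, 35), (d, z, 10, m, c, 23), (d, z, 10, m, m, 1), (d, z, 10, m, p, 36), (d, z, 10, m, u, 12), (d, z, 10, p, b, 35), (d, z, 10, p, c, 23), (d, z, 10, p, m, 1), (d, z, 10, p, p, 36), (d, z, 10, p, u, 12), (d, z, 10, u, b, 35), (d, z, 10, u, c, 23), (d, z, 10, u, m, 1), (d, z, 10, u, p, 36), (d, z, 10, u, u, 12), (d, z, 10, w, b, 35), (d, z, 10, w, c, 23), (d, z, 10, w, m, 1), (d, z, 10, w, p, 36), (d, z, 10, w, u, 12), (d, z, 10, y, b, 35), (d, z, 10, y, c, 23), (d, z, 10, y, m, 1), (d, z, 10, y, p, 36), (d, z, 10, y, u, 12)}
Selection A != u: {(d, b, 9, c, b, 35), (d, b, 9, c, c, 23), (d, b, 9, c, m, 1), (d, b, 9, c, p, 36), (d, b, 9, m, b, 35), (d, b, 9, m, c, 23), (d, b, 9, m, m, 1), (d, b, 9, m, p, 36), (d, b, 9, p, b, 35), (d, b, 9, p, c, 23), (d, b, 9, p, m, 1), (d, b, 9, p, p, 36), (d, b, 9, u, b, 35), (d, b, 9, u, c, 23), (d, b, 9, u, m, 1), (d, b, 9, u, p, 36), (d, b, 9, w, b, 35), (d, b, 9, w, c, 23), (d, b, 9, w, m, 1), (d, b, 9, w, p, 36), (d, b, 9, y, b, 35), (d, b, 9, y, c, 23), (d, b, 9, y, m, 1), (d, b, 9, y, p, 36), (d, r, 8, c, b, 35), (d, r, 8, c, c, 23), (d, r, 8, c, m, 1), (d, r, 8, c, p, 36), (d, r, 8, m, b, 35), (d, r, 8, m, c, 23), (d, r, 8, m, m, 1), (d, r, 8, m, p, 36), (d, r, 8, p, b, 35), (d, r, 8, p, c, 23), (d, r, 8, p, m, 1), (d, r, 8, p, p, 36), (d, r, 8, u, b, 35), (d, r, 8, u, c, 23), (d, r, 8, u, m, 1), (d, r, 8, u, p, 36), (d, r, 8, w, b, 35), (d, r, 8, w, c, 23), (d, r, 8, w, m, 1), (d, r, 8, w, p, 36), (d, r, 8, y, b, 35), (d, r, 8, y, c, 23), (d, r, 8, y, m, 1), (d, r, 8, y, p, 36), (d, z, 10, c, b, 35), (d, z, 10, c, c, 23), (d, z, 10, c, m, 1), (d, z, 10, c, p, 36), (d, z, 10, m, b, 35), (d, z, 10, m, c, 23), (d, z, 10, m, m, 1), (d, z, 10, m, p, 36), (d, z, 10, p, b, 35), (d, z, 10, p, c, 23), (d, z, 10, p, m, 1), (d, z, 10, p, p, 36), (d, z, 10, u, b, 35), (d, z, 10, u, c, 23), (d, z, 10, u, m, 1), (d, z, 10, u, p, 36), (d, z, 10, w, b, 35), (d, z, 10, w, c, 23), (d, z, 10, w, m, 1), (d, z, 10, w, p, 36), (d, z, 10, y, b, 35), (d, z, 10, y, c, 23), (d, z, 10, y, m, 1), (d, z, 10, y, p, 36)}
π_{C, E, F} gives {(1, d, b), (1, d, r), (1, d, z), (23, d, b), (23, d, r), (23, d, z), (35, d, b), (35, d, r), (35, d, z), (36, d, b), (36, d, r), (36, d, z)} (60 duplicate(s) eliminated).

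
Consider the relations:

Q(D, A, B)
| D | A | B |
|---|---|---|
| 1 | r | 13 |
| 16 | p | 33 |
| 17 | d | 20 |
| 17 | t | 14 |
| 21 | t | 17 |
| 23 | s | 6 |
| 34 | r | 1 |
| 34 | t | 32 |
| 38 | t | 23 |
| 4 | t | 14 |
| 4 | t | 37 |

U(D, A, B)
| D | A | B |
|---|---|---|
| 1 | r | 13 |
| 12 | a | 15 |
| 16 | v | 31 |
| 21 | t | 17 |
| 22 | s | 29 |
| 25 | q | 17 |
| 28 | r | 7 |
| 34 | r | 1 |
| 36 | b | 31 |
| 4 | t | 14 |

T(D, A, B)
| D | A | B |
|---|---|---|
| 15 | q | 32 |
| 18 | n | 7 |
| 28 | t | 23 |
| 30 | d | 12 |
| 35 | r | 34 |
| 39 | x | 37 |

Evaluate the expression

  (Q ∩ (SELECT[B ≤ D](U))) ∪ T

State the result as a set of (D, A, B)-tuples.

{(15, q, 32), (18, n, 7), (21, t, 17), (28, t, 23), (30, d, 12), (34, r, 1), (35, r, 34), (39, x, 37)}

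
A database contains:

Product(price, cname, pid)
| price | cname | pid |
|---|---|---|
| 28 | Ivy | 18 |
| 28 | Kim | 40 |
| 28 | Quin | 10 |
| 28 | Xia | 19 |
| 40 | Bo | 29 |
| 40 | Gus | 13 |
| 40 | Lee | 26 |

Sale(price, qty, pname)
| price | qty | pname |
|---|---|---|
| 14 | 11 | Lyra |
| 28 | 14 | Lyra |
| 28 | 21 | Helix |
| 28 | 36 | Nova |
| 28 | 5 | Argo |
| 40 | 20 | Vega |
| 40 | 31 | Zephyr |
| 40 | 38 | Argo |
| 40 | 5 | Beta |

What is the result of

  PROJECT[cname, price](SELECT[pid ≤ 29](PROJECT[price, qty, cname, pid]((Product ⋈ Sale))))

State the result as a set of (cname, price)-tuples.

Natural join on price: {(28, Ivy, 18, 14, Lyra), (28, Ivy, 18, 21, Helix), (28, Ivy, 18, 36, Nova), (28, Ivy, 18, 5, Argo), (28, Kim, 40, 14, Lyra), (28, Kim, 40, 21, Helix), (28, Kim, 40, 36, Nova), (28, Kim, 40, 5, Argo), (28, Quin, 10, 14, Lyra), (28, Quin, 10, 21, Helix), (28, Quin, 10, 36, Nova), (28, Quin, 10, 5, Argo), (28, Xia, 19, 14, Lyra), (28, Xia, 19, 21, Helix), (28, Xia, 19, 36, Nova), (28, Xia, 19, 5, Argo), (40, Bo, 29, 20, Vega), (40, Bo, 29, 31, Zephyr), (40, Bo, 29, 38, Argo), (40, Bo, 29, 5, Beta), (40, Gus, 13, 20, Vega), (40, Gus, 13, 31, Zephyr), (40, Gus, 13, 38, Argo), (40, Gus, 13, 5, Beta), (40, Lee, 26, 20, Vega), (40, Lee, 26, 31, Zephyr), (40, Lee, 26, 38, Argo), (40, Lee, 26, 5, Beta)}
Projecting to price, qty, cname, pid: {(28, 14, Ivy, 18), (28, 14, Kim, 40), (28, 14, Quin, 10), (28, 14, Xia, 19), (28, 21, Ivy, 18), (28, 21, Kim, 40), (28, 21, Quin, 10), (28, 21, Xia, 19), (28, 36, Ivy, 18), (28, 36, Kim, 40), (28, 36, Quin, 10), (28, 36, Xia, 19), (28, 5, Ivy, 18), (28, 5, Kim, 40), (28, 5, Quin, 10), (28, 5, Xia, 19), (40, 20, Bo, 29), (40, 20, Gus, 13), (40, 20, Lee, 26), (40, 31, Bo, 29), (40, 31, Gus, 13), (40, 31, Lee, 26), (40, 38, Bo, 29), (40, 38, Gus, 13), (40, 38, Lee, 26), (40, 5, Bo, 29), (40, 5, Gus, 13), (40, 5, Lee, 26)}
σ[pid ≤ 29]: keep tuples satisfying pid ≤ 29 → {(28, 14, Ivy, 18), (28, 14, Quin, 10), (28, 14, Xia, 19), (28, 21, Ivy, 18), (28, 21, Quin, 10), (28, 21, Xia, 19), (28, 36, Ivy, 18), (28, 36, Quin, 10), (28, 36, Xia, 19), (28, 5, Ivy, 18), (28, 5, Quin, 10), (28, 5, Xia, 19), (40, 20, Bo, 29), (40, 20, Gus, 13), (40, 20, Lee, 26), (40, 31, Bo, 29), (40, 31, Gus, 13), (40, 31, Lee, 26), (40, 38, Bo, 29), (40, 38, Gus, 13), (40, 38, Lee, 26), (40, 5, Bo, 29), (40, 5, Gus, 13), (40, 5, Lee, 26)}
Projecting to cname, price (18 duplicate(s) eliminated): {(Bo, 40), (Gus, 40), (Ivy, 28), (Lee, 40), (Quin, 28), (Xia, 28)}

{(Bo, 40), (Gus, 40), (Ivy, 28), (Lee, 40), (Quin, 28), (Xia, 28)}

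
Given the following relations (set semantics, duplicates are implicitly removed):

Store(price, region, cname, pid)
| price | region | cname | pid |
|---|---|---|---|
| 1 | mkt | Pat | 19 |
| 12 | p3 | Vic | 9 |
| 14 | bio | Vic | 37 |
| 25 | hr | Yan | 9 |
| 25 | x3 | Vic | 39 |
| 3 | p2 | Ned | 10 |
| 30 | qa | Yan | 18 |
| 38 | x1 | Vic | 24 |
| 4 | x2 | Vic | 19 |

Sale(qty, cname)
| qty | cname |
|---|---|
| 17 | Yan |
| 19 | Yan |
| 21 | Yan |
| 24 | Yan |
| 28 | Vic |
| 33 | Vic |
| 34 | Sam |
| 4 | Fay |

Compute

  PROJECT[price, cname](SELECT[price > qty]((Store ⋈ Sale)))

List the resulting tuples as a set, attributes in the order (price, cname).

Joining Store and Sale on cname yields {(12, p3, Vic, 9, 28), (12, p3, Vic, 9, 33), (14, bio, Vic, 37, 28), (14, bio, Vic, 37, 33), (25, hr, Yan, 9, 17), (25, hr, Yan, 9, 19), (25, hr, Yan, 9, 21), (25, hr, Yan, 9, 24), (25, x3, Vic, 39, 28), (25, x3, Vic, 39, 33), (30, qa, Yan, 18, 17), (30, qa, Yan, 18, 19), (30, qa, Yan, 18, 21), (30, qa, Yan, 18, 24), (38, x1, Vic, 24, 28), (38, x1, Vic, 24, 33), (4, x2, Vic, 19, 28), (4, x2, Vic, 19, 33)}.
Filtering on price > qty leaves {(25, hr, Yan, 9, 17), (25, hr, Yan, 9, 19), (25, hr, Yan, 9, 21), (25, hr, Yan, 9, 24), (30, qa, Yan, 18, 17), (30, qa, Yan, 18, 19), (30, qa, Yan, 18, 21), (30, qa, Yan, 18, 24), (38, x1, Vic, 24, 28), (38, x1, Vic, 24, 33)}.
Projecting to price, cname (7 duplicate(s) eliminated): {(25, Yan), (30, Yan), (38, Vic)}

{(25, Yan), (30, Yan), (38, Vic)}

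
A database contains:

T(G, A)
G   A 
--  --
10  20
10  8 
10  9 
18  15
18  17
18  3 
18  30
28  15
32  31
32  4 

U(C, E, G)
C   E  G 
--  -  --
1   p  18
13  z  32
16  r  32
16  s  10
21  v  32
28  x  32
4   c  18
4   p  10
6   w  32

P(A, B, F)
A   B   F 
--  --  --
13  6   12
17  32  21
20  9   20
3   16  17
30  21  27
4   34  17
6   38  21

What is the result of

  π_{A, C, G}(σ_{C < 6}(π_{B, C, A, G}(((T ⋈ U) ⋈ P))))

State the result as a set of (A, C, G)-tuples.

{(17, 1, 18), (17, 4, 18), (20, 4, 10), (3, 1, 18), (3, 4, 18), (30, 1, 18), (30, 4, 18)}

Joining T and U on G yields {(10, 20, 16, s), (10, 20, 4, p), (10, 8, 16, s), (10, 8, 4, p), (10, 9, 16, s), (10, 9, 4, p), (18, 15, 1, p), (18, 15, 4, c), (18, 17, 1, p), (18, 17, 4, c), (18, 3, 1, p), (18, 3, 4, c), (18, 30, 1, p), (18, 30, 4, c), (32, 31, 13, z), (32, 31, 16, r), (32, 31, 21, v), (32, 31, 28, x), (32, 31, 6, w), (32, 4, 13, z), (32, 4, 16, r), (32, 4, 21, v), (32, 4, 28, x), (32, 4, 6, w)}.
Joining (T ⋈ U) and P on A yields {(10, 20, 16, s, 9, 20), (10, 20, 4, p, 9, 20), (18, 17, 1, p, 32, 21), (18, 17, 4, c, 32, 21), (18, 3, 1, p, 16, 17), (18, 3, 4, c, 16, 17), (18, 30, 1, p, 21, 27), (18, 30, 4, c, 21, 27), (32, 4, 13, z, 34, 17), (32, 4, 16, r, 34, 17), (32, 4, 21, v, 34, 17), (32, 4, 28, x, 34, 17), (32, 4, 6, w, 34, 17)}.
π_{B, C, A, G} gives {(16, 1, 3, 18), (16, 4, 3, 18), (21, 1, 30, 18), (21, 4, 30, 18), (32, 1, 17, 18), (32, 4, 17, 18), (34, 13, 4, 32), (34, 16, 4, 32), (34, 21, 4, 32), (34, 28, 4, 32), (34, 6, 4, 32), (9, 16, 20, 10), (9, 4, 20, 10)}.
Apply σ_{C < 6}; surviving tuples: {(16, 1, 3, 18), (16, 4, 3, 18), (21, 1, 30, 18), (21, 4, 30, 18), (32, 1, 17, 18), (32, 4, 17, 18), (9, 4, 20, 10)}
π_{A, C, G} gives {(17, 1, 18), (17, 4, 18), (20, 4, 10), (3, 1, 18), (3, 4, 18), (30, 1, 18), (30, 4, 18)}.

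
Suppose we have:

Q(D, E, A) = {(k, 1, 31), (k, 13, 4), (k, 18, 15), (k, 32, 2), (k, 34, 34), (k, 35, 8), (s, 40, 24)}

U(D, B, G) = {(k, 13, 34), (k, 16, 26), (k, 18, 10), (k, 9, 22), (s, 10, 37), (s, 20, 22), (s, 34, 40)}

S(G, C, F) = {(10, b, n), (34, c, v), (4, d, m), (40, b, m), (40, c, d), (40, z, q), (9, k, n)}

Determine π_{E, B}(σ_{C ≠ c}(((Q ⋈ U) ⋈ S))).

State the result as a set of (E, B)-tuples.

{(1, 18), (13, 18), (18, 18), (32, 18), (34, 18), (35, 18), (40, 34)}

Natural join on D: {(k, 1, 31, 13, 34), (k, 1, 31, 16, 26), (k, 1, 31, 18, 10), (k, 1, 31, 9, 22), (k, 13, 4, 13, 34), (k, 13, 4, 16, 26), (k, 13, 4, 18, 10), (k, 13, 4, 9, 22), (k, 18, 15, 13, 34), (k, 18, 15, 16, 26), (k, 18, 15, 18, 10), (k, 18, 15, 9, 22), (k, 32, 2, 13, 34), (k, 32, 2, 16, 26), (k, 32, 2, 18, 10), (k, 32, 2, 9, 22), (k, 34, 34, 13, 34), (k, 34, 34, 16, 26), (k, 34, 34, 18, 10), (k, 34, 34, 9, 22), (k, 35, 8, 13, 34), (k, 35, 8, 16, 26), (k, 35, 8, 18, 10), (k, 35, 8, 9, 22), (s, 40, 24, 10, 37), (s, 40, 24, 20, 22), (s, 40, 24, 34, 40)}
Natural join on G: {(k, 1, 31, 13, 34, c, v), (k, 1, 31, 18, 10, b, n), (k, 13, 4, 13, 34, c, v), (k, 13, 4, 18, 10, b, n), (k, 18, 15, 13, 34, c, v), (k, 18, 15, 18, 10, b, n), (k, 32, 2, 13, 34, c, v), (k, 32, 2, 18, 10, b, n), (k, 34, 34, 13, 34, c, v), (k, 34, 34, 18, 10, b, n), (k, 35, 8, 13, 34, c, v), (k, 35, 8, 18, 10, b, n), (s, 40, 24, 34, 40, b, m), (s, 40, 24, 34, 40, c, d), (s, 40, 24, 34, 40, z, q)}
Selection C ≠ c: {(k, 1, 31, 18, 10, b, n), (k, 13, 4, 18, 10, b, n), (k, 18, 15, 18, 10, b, n), (k, 32, 2, 18, 10, b, n), (k, 34, 34, 18, 10, b, n), (k, 35, 8, 18, 10, b, n), (s, 40, 24, 34, 40, b, m), (s, 40, 24, 34, 40, z, q)}
π[E, B]: project onto (E, B) (1 duplicate(s) eliminated) → {(1, 18), (13, 18), (18, 18), (32, 18), (34, 18), (35, 18), (40, 34)}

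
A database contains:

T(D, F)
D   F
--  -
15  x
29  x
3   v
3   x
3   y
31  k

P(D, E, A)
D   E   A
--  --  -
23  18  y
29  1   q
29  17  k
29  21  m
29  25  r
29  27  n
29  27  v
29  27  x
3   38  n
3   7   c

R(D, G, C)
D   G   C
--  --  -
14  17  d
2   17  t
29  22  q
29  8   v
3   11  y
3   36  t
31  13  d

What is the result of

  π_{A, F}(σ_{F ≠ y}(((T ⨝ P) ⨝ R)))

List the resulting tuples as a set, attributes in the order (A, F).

{(c, v), (c, x), (k, x), (m, x), (n, v), (n, x), (q, x), (r, x), (v, x), (x, x)}

Natural join on D: {(29, x, 1, q), (29, x, 17, k), (29, x, 21, m), (29, x, 25, r), (29, x, 27, n), (29, x, 27, v), (29, x, 27, x), (3, v, 38, n), (3, v, 7, c), (3, x, 38, n), (3, x, 7, c), (3, y, 38, n), (3, y, 7, c)}
Natural join on D: {(29, x, 1, q, 22, q), (29, x, 1, q, 8, v), (29, x, 17, k, 22, q), (29, x, 17, k, 8, v), (29, x, 21, m, 22, q), (29, x, 21, m, 8, v), (29, x, 25, r, 22, q), (29, x, 25, r, 8, v), (29, x, 27, n, 22, q), (29, x, 27, n, 8, v), (29, x, 27, v, 22, q), (29, x, 27, v, 8, v), (29, x, 27, x, 22, q), (29, x, 27, x, 8, v), (3, v, 38, n, 11, y), (3, v, 38, n, 36, t), (3, v, 7, c, 11, y), (3, v, 7, c, 36, t), (3, x, 38, n, 11, y), (3, x, 38, n, 36, t), (3, x, 7, c, 11, y), (3, x, 7, c, 36, t), (3, y, 38, n, 11, y), (3, y, 38, n, 36, t), (3, y, 7, c, 11, y), (3, y, 7, c, 36, t)}
Apply σ_{F ≠ y}; surviving tuples: {(29, x, 1, q, 22, q), (29, x, 1, q, 8, v), (29, x, 17, k, 22, q), (29, x, 17, k, 8, v), (29, x, 21, m, 22, q), (29, x, 21, m, 8, v), (29, x, 25, r, 22, q), (29, x, 25, r, 8, v), (29, x, 27, n, 22, q), (29, x, 27, n, 8, v), (29, x, 27, v, 22, q), (29, x, 27, v, 8, v), (29, x, 27, x, 22, q), (29, x, 27, x, 8, v), (3, v, 38, n, 11, y), (3, v, 38, n, 36, t), (3, v, 7, c, 11, y), (3, v, 7, c, 36, t), (3, x, 38, n, 11, y), (3, x, 38, n, 36, t), (3, x, 7, c, 11, y), (3, x, 7, c, 36, t)}
π[A, F]: project onto (A, F) (12 duplicate(s) eliminated) → {(c, v), (c, x), (k, x), (m, x), (n, v), (n, x), (q, x), (r, x), (v, x), (x, x)}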